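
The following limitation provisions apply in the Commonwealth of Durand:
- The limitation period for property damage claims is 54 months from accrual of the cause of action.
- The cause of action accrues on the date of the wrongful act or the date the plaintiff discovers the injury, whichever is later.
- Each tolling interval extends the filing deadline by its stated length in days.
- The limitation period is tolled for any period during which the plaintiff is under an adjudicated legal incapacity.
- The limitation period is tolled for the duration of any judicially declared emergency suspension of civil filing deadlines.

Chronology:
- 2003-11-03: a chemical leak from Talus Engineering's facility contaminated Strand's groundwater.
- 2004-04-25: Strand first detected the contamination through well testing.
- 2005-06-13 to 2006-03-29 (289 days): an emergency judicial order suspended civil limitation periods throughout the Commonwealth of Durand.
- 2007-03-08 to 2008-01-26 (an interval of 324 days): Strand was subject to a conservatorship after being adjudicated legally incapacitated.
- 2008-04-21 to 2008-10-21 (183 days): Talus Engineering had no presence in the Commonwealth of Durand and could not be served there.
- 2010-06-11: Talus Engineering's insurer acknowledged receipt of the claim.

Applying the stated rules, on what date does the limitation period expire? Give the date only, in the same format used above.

2010-06-30

Taking the later of the act (2003-11-03) and discovery (2004-04-25), the claim accrued on 2004-04-25.
The untolled deadline — 54 months after 2004-04-25 — is 2008-10-25.
The period was tolled for 289 days by the emergency suspension of filing deadlines (2005-06-13 to 2006-03-29), pushing the deadline to 2009-08-10.
Because the plaintiff's legal incapacity ran from 2007-03-08 to 2008-01-26, the deadline is extended by 324 days to 2010-06-30.
The defendant's absence from the jurisdiction from 2008-04-21 to 2008-10-21 does not toll the period, because no stated rule makes the defendant's absence a tolling event.
None of the other events listed affects the running of the period under the stated rules.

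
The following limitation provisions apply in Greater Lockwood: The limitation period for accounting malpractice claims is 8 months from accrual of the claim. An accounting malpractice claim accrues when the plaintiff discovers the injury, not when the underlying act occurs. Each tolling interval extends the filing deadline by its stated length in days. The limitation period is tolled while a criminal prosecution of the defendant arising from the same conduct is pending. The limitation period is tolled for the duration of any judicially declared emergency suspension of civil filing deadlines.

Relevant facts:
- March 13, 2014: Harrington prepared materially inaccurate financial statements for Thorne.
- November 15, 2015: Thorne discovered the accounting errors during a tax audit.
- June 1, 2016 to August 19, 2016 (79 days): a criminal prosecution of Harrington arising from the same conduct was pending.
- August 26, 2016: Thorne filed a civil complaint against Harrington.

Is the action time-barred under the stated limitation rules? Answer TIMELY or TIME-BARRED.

The claim did not accrue until Thorne discovered the injury on November 15, 2015; the March 13, 2014 act date does not start the clock under the stated rule.
The untolled deadline — 8 months after November 15, 2015 — is July 15, 2016.
The period was tolled for 79 days by the pending criminal prosecution (June 1, 2016 to August 19, 2016), pushing the deadline to October 2, 2016.
Thorne filed on August 26, 2016, before the October 2, 2016 deadline, so the action is timely.

TIMELY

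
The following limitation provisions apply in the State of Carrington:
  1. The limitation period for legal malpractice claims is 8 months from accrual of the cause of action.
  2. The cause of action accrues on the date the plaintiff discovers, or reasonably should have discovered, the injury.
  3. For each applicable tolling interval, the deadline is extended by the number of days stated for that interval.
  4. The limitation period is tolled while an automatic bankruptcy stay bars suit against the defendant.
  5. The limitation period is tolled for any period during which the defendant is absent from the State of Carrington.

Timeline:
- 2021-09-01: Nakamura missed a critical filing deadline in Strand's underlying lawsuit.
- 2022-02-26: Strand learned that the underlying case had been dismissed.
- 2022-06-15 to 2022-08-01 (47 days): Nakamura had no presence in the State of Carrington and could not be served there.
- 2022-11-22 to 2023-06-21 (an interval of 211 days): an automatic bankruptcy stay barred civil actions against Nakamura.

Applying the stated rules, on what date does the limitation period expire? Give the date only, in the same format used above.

The claim did not accrue until Strand discovered the injury on 2022-02-26; the 2021-09-01 act date does not start the clock under the stated rule.
8 months from 2022-02-26 is 2022-10-26.
The defendant's absence from the jurisdiction from 2022-06-15 to 2022-08-01 tolled the period for 47 days, extending the deadline to 2022-12-12.
The period was tolled for 211 days by the automatic bankruptcy stay (2022-11-22 to 2023-06-21), pushing the deadline to 2023-07-11.

2023-07-11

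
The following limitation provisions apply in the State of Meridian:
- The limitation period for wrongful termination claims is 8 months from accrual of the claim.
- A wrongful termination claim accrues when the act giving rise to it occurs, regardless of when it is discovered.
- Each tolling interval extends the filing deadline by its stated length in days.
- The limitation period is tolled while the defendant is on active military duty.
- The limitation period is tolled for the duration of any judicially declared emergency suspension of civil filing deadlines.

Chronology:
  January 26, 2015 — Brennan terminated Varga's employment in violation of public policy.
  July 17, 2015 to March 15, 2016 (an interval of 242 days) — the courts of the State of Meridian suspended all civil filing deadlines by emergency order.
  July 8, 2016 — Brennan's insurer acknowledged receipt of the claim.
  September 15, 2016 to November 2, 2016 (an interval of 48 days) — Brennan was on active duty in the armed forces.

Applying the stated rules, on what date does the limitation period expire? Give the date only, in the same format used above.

May 25, 2016

The limitation period began to run on January 26, 2015.
Adding the 8 months base period to January 26, 2015 gives a deadline of September 26, 2015, before any tolling.
The period was tolled for 242 days by the emergency suspension of filing deadlines (July 17, 2015 to March 15, 2016), pushing the deadline to May 25, 2016.
The defendant's active military service from September 15, 2016 to November 2, 2016 began after the period had already run on May 25, 2016, so it has no tolling effect.
None of the other events listed affects the running of the period under the stated rules.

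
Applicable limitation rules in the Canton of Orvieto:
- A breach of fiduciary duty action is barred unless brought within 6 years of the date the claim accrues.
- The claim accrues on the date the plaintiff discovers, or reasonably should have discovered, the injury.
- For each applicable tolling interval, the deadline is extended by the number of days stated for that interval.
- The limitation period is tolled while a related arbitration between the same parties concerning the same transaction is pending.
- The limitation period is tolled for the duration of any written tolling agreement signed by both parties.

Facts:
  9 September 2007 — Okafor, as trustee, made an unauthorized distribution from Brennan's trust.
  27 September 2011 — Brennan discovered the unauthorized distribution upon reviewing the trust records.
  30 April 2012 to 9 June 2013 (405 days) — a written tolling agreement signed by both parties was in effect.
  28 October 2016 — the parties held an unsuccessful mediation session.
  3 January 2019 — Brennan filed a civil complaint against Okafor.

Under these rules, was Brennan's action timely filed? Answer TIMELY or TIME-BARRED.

Accrual is tied to discovery, so the period began on 27 September 2011 rather than on 9 September 2007 when the act occurred.
Adding the 6 years base period to 27 September 2011 gives a deadline of 27 September 2017, before any tolling.
The period was tolled for 405 days by the written tolling agreement (30 April 2012 to 9 June 2013), pushing the deadline to 6 November 2018.
Nothing else in the chronology tolls or restarts the period.
The 3 January 2019 filing falls after the 6 November 2018 deadline; the claim is time-barred.

TIME-BARRED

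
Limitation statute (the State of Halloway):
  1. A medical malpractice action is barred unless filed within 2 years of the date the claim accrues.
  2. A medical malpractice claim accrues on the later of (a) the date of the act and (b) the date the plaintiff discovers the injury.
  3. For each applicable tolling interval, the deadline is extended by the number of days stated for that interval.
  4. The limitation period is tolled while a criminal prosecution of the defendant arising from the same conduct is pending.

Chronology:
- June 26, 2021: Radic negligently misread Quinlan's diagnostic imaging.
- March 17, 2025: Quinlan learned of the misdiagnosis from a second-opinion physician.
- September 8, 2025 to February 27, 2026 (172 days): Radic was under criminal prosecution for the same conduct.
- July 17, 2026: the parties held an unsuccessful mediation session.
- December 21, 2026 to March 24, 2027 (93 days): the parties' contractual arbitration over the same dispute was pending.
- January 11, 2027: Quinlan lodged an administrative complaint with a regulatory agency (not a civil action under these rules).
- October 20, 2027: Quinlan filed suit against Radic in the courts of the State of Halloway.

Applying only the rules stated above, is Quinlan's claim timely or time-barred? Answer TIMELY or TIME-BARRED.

Taking the later of the act (June 26, 2021) and discovery (March 17, 2025), the claim accrued on March 17, 2025.
The untolled deadline — 2 years after March 17, 2025 — is March 17, 2027.
Because the pending criminal prosecution ran from September 8, 2025 to February 27, 2026, the deadline is extended by 172 days to September 5, 2027.
Although a pending arbitration ran from December 21, 2026 to March 24, 2027, the stated rules do not make that a tolling event, so it is disregarded.
None of the other events listed affects the running of the period under the stated rules.
Quinlan filed on October 20, 2027, after the September 5, 2027 deadline, so the action is time-barred.

TIME-BARRED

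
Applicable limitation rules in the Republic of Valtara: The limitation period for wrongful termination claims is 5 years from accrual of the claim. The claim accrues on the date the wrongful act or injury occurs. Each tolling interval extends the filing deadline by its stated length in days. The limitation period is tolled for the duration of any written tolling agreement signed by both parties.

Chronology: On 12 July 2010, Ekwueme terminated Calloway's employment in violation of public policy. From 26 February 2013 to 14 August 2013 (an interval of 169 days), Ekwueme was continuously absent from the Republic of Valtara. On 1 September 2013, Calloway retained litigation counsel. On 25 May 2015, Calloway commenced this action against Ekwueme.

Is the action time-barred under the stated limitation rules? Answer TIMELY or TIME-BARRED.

The claim accrued on 12 July 2010, the date of the act.
The untolled deadline — 5 years after 12 July 2010 — is 12 July 2015.
The defendant's absence from the jurisdiction from 26 February 2013 to 14 August 2013 does not toll the period, because no stated rule makes the defendant's absence a tolling event.
Nothing else in the chronology tolls or restarts the period.
Calloway filed on 25 May 2015, before the 12 July 2015 deadline, so the action is timely.

TIMELY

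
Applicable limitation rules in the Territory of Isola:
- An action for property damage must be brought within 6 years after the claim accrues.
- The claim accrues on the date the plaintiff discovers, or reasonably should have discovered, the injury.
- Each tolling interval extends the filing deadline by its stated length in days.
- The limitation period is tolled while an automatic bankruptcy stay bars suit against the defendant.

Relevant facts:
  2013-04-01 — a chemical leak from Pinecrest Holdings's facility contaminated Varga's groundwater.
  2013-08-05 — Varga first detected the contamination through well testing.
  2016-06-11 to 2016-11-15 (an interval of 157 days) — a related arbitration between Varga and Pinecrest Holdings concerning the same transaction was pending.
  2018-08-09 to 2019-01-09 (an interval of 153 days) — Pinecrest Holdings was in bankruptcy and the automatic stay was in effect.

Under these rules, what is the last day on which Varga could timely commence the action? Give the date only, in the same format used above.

Under the discovery rule, the claim accrued on 2013-08-05, when Varga discovered the injury — not on the 2013-04-01 date of the underlying act.
Adding the 6 years base period to 2013-08-05 gives a deadline of 2019-08-05, before any tolling.
The automatic bankruptcy stay from 2018-08-09 to 2019-01-09 tolled the period for 153 days, extending the deadline to 2020-01-05.
Although a pending arbitration ran from 2016-06-11 to 2016-11-15, the stated rules do not make that a tolling event, so it is disregarded.

2020-01-05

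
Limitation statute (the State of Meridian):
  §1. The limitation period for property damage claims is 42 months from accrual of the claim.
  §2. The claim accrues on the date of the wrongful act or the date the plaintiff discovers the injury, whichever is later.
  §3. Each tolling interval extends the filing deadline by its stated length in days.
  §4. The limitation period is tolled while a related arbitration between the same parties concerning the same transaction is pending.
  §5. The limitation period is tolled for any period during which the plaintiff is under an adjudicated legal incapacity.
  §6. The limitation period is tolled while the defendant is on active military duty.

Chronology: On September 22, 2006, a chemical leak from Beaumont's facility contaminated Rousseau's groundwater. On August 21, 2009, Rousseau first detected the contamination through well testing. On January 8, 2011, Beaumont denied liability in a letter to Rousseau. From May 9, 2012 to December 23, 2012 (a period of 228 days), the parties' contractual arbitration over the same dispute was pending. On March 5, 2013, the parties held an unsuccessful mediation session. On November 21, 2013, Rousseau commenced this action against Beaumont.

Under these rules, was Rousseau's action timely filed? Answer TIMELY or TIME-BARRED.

TIME-BARRED

Because discovery on August 21, 2009 post-dates the September 22, 2006 act, accrual under the later-of rule falls on August 21, 2009.
42 months from August 21, 2009 is February 21, 2013.
Because the pending related arbitration ran from May 9, 2012 to December 23, 2012, the deadline is extended by 228 days to October 7, 2013.
The other events in the timeline have no effect on the limitation period under the stated rules.
The November 21, 2013 filing falls after the October 7, 2013 deadline; the claim is time-barred.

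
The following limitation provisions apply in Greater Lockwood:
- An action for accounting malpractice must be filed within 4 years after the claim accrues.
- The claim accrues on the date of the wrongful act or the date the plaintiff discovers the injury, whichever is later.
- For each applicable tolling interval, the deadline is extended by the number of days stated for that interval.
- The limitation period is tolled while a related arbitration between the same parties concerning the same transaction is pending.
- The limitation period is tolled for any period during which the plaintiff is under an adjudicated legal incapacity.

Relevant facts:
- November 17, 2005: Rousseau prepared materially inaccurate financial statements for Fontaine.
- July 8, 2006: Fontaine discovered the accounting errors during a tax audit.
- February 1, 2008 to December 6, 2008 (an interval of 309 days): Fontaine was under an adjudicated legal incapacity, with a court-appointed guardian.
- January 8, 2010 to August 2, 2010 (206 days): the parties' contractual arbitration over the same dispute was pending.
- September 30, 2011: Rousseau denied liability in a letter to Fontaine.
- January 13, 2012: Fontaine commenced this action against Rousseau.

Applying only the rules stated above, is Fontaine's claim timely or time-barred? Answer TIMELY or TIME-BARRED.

The claim accrued on July 8, 2006 — the later of the November 17, 2005 act and the July 8, 2006 discovery.
The untolled deadline — 4 years after July 8, 2006 — is July 8, 2010.
The period was tolled for 309 days by the plaintiff's legal incapacity (February 1, 2008 to December 6, 2008), pushing the deadline to May 13, 2011.
Because the pending related arbitration ran from January 8, 2010 to August 2, 2010, the deadline is extended by 206 days to December 5, 2011.
The other events in the timeline have no effect on the limitation period under the stated rules.
Filing on January 13, 2012 missed the December 5, 2011 deadline — the action is time-barred.

TIME-BARRED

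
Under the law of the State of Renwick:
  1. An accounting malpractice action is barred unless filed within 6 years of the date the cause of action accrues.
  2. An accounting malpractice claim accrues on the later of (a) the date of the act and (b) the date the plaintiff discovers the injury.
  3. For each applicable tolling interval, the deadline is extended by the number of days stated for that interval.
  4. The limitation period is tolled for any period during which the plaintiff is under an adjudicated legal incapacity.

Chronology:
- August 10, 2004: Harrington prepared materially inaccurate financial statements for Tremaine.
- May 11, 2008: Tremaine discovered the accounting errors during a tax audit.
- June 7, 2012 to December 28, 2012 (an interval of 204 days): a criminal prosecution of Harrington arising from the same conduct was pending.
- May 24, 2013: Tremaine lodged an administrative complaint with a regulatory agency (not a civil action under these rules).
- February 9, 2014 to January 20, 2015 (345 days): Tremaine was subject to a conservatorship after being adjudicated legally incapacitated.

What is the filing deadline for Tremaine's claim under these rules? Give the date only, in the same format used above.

April 21, 2015

The claim accrued on May 11, 2008 — the later of the August 10, 2004 act and the May 11, 2008 discovery.
Adding the 6 years base period to May 11, 2008 gives a deadline of May 11, 2014, before any tolling.
The plaintiff's legal incapacity from February 9, 2014 to January 20, 2015 tolled the period for 345 days, extending the deadline to April 21, 2015.
Although a criminal prosecution ran from June 7, 2012 to December 28, 2012, the stated rules do not make that a tolling event, so it is disregarded.
None of the other events listed affects the running of the period under the stated rules.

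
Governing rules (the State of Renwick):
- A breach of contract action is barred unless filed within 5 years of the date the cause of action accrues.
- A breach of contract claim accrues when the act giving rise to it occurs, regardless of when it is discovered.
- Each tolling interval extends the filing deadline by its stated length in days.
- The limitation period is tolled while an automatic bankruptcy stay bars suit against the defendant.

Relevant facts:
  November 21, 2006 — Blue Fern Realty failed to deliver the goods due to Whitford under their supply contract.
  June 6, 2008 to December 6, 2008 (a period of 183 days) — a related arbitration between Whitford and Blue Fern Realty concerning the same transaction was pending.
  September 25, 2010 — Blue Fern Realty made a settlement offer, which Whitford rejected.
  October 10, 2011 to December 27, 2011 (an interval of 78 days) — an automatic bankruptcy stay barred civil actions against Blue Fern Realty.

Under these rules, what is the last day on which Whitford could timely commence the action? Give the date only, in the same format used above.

The limitation period began to run on November 21, 2006.
The untolled deadline — 5 years after November 21, 2006 — is November 21, 2011.
The period was tolled for 78 days by the automatic bankruptcy stay (October 10, 2011 to December 27, 2011), pushing the deadline to February 7, 2012.
Although a pending arbitration ran from June 6, 2008 to December 6, 2008, the stated rules do not make that a tolling event, so it is disregarded.
The other events in the timeline have no effect on the limitation period under the stated rules.

February 7, 2012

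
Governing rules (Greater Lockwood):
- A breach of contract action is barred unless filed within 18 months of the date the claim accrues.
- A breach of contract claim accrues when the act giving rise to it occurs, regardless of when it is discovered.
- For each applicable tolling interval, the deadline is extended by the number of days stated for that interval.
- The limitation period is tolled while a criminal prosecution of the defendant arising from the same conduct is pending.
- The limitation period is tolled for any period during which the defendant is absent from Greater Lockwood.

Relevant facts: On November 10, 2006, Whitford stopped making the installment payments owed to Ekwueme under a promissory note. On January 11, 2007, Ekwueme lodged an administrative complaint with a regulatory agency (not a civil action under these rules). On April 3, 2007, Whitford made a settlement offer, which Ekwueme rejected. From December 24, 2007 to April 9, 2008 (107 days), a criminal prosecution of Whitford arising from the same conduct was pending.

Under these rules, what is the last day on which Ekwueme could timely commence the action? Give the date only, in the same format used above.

The claim accrued on November 10, 2006, the date of the act.
Adding the 18 months base period to November 10, 2006 gives a deadline of May 10, 2008, before any tolling.
Because the pending criminal prosecution ran from December 24, 2007 to April 9, 2008, the deadline is extended by 107 days to August 25, 2008.
Nothing else in the chronology tolls or restarts the period.

August 25, 2008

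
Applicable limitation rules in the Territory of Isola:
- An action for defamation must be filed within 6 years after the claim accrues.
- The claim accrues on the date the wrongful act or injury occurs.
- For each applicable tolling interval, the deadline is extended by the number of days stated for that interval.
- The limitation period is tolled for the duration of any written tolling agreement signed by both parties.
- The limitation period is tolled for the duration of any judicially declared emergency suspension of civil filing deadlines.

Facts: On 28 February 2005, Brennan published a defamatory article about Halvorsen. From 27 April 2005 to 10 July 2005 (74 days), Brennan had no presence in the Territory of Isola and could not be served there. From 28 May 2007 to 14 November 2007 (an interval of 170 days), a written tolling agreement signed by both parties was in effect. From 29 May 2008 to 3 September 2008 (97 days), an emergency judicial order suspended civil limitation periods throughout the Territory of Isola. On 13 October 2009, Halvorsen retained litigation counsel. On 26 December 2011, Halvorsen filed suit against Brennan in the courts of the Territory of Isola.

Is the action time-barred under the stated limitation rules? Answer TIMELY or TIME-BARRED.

The limitation period began to run on 28 February 2005.
The untolled deadline — 6 years after 28 February 2005 — is 28 February 2011.
Because the written tolling agreement ran from 28 May 2007 to 14 November 2007, the deadline is extended by 170 days to 17 August 2011.
The emergency suspension of filing deadlines from 29 May 2008 to 3 September 2008 tolled the period for 97 days, extending the deadline to 22 November 2011.
No stated provision tolls the period for the defendant's absence, so the interval from 27 April 2005 to 10 July 2005 has no effect on the deadline.
The other events in the timeline have no effect on the limitation period under the stated rules.
Filing on 26 December 2011 missed the 22 November 2011 deadline — the action is time-barred.

TIME-BARRED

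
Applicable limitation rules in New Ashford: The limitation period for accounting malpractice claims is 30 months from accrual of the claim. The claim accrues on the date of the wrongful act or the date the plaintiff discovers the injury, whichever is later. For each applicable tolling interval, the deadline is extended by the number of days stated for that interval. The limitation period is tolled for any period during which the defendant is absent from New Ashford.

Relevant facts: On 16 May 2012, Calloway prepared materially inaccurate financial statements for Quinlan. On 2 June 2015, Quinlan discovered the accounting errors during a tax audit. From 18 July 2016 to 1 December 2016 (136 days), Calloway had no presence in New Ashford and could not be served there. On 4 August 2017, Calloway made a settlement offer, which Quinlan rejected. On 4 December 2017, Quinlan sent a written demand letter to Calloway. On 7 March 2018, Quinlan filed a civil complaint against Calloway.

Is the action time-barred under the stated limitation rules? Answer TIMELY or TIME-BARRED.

Because discovery on 2 June 2015 post-dates the 16 May 2012 act, accrual under the later-of rule falls on 2 June 2015.
The untolled deadline — 30 months after 2 June 2015 — is 2 December 2017.
The defendant's absence from the jurisdiction from 18 July 2016 to 1 December 2016 tolled the period for 136 days, extending the deadline to 17 April 2018.
Nothing else in the chronology tolls or restarts the period.
Filing on 7 March 2018 beat the 17 April 2018 deadline — the action is timely.

TIMELY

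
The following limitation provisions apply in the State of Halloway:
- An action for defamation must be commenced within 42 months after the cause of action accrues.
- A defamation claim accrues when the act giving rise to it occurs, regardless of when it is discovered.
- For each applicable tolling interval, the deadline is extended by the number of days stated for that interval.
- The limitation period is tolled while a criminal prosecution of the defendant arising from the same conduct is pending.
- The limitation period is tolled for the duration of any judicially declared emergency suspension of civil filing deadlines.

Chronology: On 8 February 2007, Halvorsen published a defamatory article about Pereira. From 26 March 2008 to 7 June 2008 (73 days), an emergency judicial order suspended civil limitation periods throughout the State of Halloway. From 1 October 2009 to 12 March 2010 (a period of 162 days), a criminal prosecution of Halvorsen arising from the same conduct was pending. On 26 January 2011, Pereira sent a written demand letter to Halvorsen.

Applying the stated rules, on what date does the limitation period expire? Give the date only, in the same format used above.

The cause of action accrued on 8 February 2007, the date of the act.
Adding the 42 months base period to 8 February 2007 gives a deadline of 8 August 2010, before any tolling.
The emergency suspension of filing deadlines from 26 March 2008 to 7 June 2008 tolled the period for 73 days, extending the deadline to 20 October 2010.
Because the pending criminal prosecution ran from 1 October 2009 to 12 March 2010, the deadline is extended by 162 days to 31 March 2011.
None of the other events listed affects the running of the period under the stated rules.

31 March 2011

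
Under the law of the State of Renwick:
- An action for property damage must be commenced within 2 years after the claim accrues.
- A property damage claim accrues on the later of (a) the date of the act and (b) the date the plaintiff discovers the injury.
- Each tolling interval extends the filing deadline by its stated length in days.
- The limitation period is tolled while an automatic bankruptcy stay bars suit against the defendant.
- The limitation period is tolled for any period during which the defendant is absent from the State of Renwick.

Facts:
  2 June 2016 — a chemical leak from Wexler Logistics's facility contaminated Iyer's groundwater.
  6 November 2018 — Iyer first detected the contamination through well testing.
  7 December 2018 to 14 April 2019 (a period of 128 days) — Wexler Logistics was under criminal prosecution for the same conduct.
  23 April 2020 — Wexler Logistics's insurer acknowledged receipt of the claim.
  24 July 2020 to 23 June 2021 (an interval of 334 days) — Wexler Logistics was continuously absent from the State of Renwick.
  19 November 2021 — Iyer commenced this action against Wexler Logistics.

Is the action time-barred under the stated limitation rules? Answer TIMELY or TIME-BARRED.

The claim accrued on 6 November 2018 — the later of the 2 June 2016 act and the 6 November 2018 discovery.
The untolled deadline — 2 years after 6 November 2018 — is 6 November 2020.
Because the defendant's absence from the jurisdiction ran from 24 July 2020 to 23 June 2021, the deadline is extended by 334 days to 6 October 2021.
The pending criminal prosecution from 7 December 2018 to 14 April 2019 does not toll the period, because no stated rule makes a criminal prosecution a tolling event.
The other events in the timeline have no effect on the limitation period under the stated rules.
Filing on 19 November 2021 missed the 6 October 2021 deadline — the action is time-barred.

TIME-BARRED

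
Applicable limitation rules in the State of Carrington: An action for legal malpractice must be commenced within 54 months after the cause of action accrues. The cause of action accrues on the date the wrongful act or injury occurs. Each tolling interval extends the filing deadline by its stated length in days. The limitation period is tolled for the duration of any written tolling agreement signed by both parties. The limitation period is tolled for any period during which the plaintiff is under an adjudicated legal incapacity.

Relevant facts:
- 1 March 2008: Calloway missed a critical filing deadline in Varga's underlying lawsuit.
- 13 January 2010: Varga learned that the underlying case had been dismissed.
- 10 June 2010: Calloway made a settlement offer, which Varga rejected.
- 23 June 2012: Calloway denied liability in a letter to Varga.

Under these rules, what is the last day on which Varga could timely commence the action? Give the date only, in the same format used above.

The claim accrued on 1 March 2008, when the wrongful act occurred; under the stated occurrence rule the 13 January 2010 discovery does not delay accrual.
The untolled deadline — 54 months after 1 March 2008 — is 1 September 2012.
None of the other events listed affects the running of the period under the stated rules.

1 September 2012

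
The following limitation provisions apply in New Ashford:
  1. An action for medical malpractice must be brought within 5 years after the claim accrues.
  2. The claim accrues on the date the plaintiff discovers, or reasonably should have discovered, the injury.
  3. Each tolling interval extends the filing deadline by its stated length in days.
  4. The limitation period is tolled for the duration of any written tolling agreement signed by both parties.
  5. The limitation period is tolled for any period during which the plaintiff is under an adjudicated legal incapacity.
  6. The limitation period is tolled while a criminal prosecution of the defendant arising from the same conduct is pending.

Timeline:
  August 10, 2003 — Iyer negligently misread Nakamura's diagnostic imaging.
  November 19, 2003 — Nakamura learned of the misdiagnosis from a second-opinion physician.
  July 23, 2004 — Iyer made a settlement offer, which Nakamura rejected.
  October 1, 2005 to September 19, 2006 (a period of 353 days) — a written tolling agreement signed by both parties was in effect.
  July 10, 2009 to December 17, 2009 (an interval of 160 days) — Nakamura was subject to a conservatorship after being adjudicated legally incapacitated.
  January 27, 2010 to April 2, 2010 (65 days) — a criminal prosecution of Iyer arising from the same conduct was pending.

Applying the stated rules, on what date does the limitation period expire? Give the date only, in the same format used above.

Accrual is tied to discovery, so the period began on November 19, 2003 rather than on August 10, 2003 when the act occurred.
5 years from November 19, 2003 is November 19, 2008.
The written tolling agreement from October 1, 2005 to September 19, 2006 tolled the period for 353 days, extending the deadline to November 7, 2009.
Because the plaintiff's legal incapacity ran from July 10, 2009 to December 17, 2009, the deadline is extended by 160 days to April 16, 2010.
The pending criminal prosecution from January 27, 2010 to April 2, 2010 tolled the period for 65 days, extending the deadline to June 20, 2010.
Nothing else in the chronology tolls or restarts the period.

June 20, 2010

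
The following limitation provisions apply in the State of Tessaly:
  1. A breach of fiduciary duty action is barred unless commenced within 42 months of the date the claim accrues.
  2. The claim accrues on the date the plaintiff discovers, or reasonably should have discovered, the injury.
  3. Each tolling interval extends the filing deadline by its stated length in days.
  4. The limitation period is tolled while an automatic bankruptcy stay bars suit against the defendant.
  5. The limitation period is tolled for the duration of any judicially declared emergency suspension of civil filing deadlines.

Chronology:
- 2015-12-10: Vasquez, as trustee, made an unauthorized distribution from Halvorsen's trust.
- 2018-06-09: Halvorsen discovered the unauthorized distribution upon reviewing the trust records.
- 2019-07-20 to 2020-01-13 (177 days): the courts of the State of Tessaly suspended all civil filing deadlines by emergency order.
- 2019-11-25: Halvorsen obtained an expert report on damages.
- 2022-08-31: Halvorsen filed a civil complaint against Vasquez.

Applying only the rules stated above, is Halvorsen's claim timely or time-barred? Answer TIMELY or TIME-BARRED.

Under the discovery rule, the claim accrued on 2018-06-09, when Halvorsen discovered the injury — not on the 2015-12-10 date of the underlying act.
The untolled deadline — 42 months after 2018-06-09 — is 2021-12-09.
Because the emergency suspension of filing deadlines ran from 2019-07-20 to 2020-01-13, the deadline is extended by 177 days to 2022-06-04.
The other events in the timeline have no effect on the limitation period under the stated rules.
The 2022-08-31 filing falls after the 2022-06-04 deadline; the claim is time-barred.

TIME-BARRED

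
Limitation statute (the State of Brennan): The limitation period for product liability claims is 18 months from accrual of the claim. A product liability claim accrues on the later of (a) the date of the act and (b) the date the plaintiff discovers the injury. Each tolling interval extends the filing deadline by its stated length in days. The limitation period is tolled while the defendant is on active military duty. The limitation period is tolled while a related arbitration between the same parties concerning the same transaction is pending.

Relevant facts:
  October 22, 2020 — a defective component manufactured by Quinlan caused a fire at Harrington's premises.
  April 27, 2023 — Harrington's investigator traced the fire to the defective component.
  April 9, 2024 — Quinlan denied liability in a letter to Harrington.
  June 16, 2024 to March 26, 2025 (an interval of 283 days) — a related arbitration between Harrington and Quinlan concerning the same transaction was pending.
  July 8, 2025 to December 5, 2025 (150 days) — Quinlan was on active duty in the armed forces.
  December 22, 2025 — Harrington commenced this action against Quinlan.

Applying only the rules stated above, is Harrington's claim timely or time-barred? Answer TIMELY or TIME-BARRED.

TIMELY

Taking the later of the act (October 22, 2020) and discovery (April 27, 2023), the claim accrued on April 27, 2023.
18 months from April 27, 2023 is October 27, 2024.
The pending related arbitration from June 16, 2024 to March 26, 2025 tolled the period for 283 days, extending the deadline to August 6, 2025.
The period was tolled for 150 days by the defendant's active military service (July 8, 2025 to December 5, 2025), pushing the deadline to January 3, 2026.
None of the other events listed affects the running of the period under the stated rules.
The December 22, 2025 filing precedes the January 3, 2026 deadline; the claim is timely.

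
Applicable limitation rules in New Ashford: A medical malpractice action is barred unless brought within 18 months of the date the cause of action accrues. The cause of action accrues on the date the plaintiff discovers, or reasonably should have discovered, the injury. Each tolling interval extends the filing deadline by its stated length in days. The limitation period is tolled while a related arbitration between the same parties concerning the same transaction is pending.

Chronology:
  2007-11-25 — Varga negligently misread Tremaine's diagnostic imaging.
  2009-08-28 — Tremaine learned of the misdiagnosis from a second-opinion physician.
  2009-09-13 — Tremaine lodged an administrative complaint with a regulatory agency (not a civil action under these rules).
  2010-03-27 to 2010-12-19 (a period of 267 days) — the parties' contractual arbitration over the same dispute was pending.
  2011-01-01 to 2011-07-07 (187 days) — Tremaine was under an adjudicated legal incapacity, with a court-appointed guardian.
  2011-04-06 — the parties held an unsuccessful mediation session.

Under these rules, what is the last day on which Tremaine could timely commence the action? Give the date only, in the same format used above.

2011-11-22

Accrual is tied to discovery, so the period began on 2009-08-28 rather than on 2007-11-25 when the act occurred.
The untolled deadline — 18 months after 2009-08-28 — is 2011-02-28.
Because the pending related arbitration ran from 2010-03-27 to 2010-12-19, the deadline is extended by 267 days to 2011-11-22.
The plaintiff's legal incapacity from 2011-01-01 to 2011-07-07 does not toll the period, because no stated rule makes the plaintiff's incapacity a tolling event.
None of the other events listed affects the running of the period under the stated rules.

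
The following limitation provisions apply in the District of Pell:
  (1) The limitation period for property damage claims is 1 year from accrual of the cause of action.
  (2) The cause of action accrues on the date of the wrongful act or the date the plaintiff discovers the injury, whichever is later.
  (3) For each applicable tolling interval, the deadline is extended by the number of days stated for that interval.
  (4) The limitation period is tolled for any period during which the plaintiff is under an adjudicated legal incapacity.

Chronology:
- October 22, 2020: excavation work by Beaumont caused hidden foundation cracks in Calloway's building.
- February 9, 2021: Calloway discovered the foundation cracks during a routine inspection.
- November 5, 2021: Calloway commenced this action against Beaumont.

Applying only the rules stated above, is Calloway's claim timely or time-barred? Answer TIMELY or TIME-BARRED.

Because discovery on February 9, 2021 post-dates the October 22, 2020 act, accrual under the later-of rule falls on February 9, 2021.
1 year from February 9, 2021 is February 9, 2022.
The November 5, 2021 filing precedes the February 9, 2022 deadline; the claim is timely.

TIMELY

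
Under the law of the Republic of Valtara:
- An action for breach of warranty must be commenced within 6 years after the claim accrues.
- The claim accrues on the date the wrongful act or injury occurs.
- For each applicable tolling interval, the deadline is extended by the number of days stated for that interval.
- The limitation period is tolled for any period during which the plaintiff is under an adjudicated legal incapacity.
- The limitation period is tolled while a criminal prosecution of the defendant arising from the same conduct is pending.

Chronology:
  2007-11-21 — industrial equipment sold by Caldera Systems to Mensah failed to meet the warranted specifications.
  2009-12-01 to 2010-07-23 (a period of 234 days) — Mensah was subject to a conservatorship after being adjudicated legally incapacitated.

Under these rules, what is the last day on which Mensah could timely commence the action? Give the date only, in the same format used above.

2014-07-13

The claim accrued on 2007-11-21, when the wrongful act occurred.
Adding the 6 years base period to 2007-11-21 gives a deadline of 2013-11-21, before any tolling.
The plaintiff's legal incapacity from 2009-12-01 to 2010-07-23 tolled the period for 234 days, extending the deadline to 2014-07-13.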